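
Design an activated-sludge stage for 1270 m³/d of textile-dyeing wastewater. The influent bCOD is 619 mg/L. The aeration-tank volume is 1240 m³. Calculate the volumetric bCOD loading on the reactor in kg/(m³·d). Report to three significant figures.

Volumetric loading L_v = Q·S₀ / V = 1270 × 619 g/m³ / 1240 m³ = 634.0 g/(m³·d) = 0.6340 kg bCOD/(m³·d).

L_v ≈ 0.634 kg bCOD/(m³·d)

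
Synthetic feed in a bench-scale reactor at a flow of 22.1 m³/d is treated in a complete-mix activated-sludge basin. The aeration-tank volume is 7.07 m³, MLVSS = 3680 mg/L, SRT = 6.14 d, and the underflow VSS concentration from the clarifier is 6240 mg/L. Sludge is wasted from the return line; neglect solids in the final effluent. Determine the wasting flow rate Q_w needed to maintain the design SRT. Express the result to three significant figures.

Q_w ≈ 0.679 m³/d

Q_w = (V·X)/(θ_c X_r) = 7.070 × 3680 / (6.14 × 6240) = 0.6791 m³/d.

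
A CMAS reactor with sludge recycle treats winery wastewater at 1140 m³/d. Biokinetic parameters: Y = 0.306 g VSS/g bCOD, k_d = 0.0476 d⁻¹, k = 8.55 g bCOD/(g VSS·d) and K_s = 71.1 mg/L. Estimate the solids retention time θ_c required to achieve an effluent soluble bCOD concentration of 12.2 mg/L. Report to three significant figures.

At the target effluent, Y k S/(K_s+S) = 0.306×8.55×12.2/83.30 = 0.3832 d⁻¹.
θ_c = 1/(μ − k_d) = 1/(0.3832 − 0.0476) = 1/0.3356 = 2.980 d.

θ_c ≈ 2.98 d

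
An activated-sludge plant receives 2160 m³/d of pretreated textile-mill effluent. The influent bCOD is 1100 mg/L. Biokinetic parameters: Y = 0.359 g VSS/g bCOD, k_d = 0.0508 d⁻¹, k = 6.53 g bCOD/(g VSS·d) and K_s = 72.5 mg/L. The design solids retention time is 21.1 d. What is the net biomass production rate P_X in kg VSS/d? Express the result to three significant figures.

P_X ≈ 411 kg VSS/d

Effluent substrate depends only on kinetics and SRT: S = K_s(1 + k_d θ_c) / [θ_c(Yk − k_d) − 1] = 72.5 × (1 + 0.0508 × 21.1) / [21.1 × (0.359 × 6.53 − 0.0508) − 1] = 150.2 / 47.39 = 3.170 mg/L.
The observed yield is Y_obs = Y/(1 + k_d·θ_c) = 0.359 / (1 + 0.0508 × 21.1) = 0.359 / 2.072 = 0.1733 g VSS per g bCOD removed.
ΔS = 1100 − 3.17 = 1097 mg/L, so the substrate removal rate is 2160 × 1097/1000 = 2369 kg bCOD/d.
So the net sludge growth is P_X = 0.1733 × 2369 = 410.5 kg VSS/d.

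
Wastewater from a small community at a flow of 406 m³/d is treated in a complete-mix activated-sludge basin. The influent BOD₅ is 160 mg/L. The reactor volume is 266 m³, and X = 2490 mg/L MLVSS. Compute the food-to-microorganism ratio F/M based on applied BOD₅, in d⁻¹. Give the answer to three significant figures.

Food-to-microorganism ratio F/M = Q S₀ / (V X) = 406 × 160 / (266.0 × 2490) = 0.09808 d⁻¹.

F/M ≈ 0.0981 d⁻¹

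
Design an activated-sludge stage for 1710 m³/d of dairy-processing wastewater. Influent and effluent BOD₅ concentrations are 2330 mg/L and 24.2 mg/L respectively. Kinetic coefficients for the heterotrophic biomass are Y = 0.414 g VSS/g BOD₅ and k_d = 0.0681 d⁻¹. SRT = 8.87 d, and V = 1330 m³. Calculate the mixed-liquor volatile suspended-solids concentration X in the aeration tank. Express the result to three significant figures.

X ≈ 6790 mg/L

X = Y·Q·ΔS·θ_c / [V·(1 + k_d θ_c)] = 0.414 × 1710 × (2330 − 24.2) × 8.87 / [1330 × (1 + 0.0681 × 8.87)] = 6787 mg/L.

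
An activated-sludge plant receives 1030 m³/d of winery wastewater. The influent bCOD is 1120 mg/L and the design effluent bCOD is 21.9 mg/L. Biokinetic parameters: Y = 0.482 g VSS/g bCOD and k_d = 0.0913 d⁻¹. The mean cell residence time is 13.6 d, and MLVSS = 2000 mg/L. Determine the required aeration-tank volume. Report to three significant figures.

V ≈ 1650 m³

Steady-state biomass mass balance: V·X·(1 + k_d·θ_c) = Y·Q·(S₀ − S)·θ_c, so V = 0.482 × 1030 × (1120 − 21.9) × 13.6 / [2000 × (1 + 0.0913 × 13.6)] = 7.41×10^6 / 4483 = 1654 m³.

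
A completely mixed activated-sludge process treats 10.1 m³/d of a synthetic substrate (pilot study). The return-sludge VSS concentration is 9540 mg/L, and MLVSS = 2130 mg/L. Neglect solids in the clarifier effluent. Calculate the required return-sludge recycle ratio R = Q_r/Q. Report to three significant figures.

Solids balance on the clarifier gives (1+R)X = R·X_r, so R = X/(X_r − X) = 2130 / (9540 − 2130) = 0.2874.

R ≈ 0.287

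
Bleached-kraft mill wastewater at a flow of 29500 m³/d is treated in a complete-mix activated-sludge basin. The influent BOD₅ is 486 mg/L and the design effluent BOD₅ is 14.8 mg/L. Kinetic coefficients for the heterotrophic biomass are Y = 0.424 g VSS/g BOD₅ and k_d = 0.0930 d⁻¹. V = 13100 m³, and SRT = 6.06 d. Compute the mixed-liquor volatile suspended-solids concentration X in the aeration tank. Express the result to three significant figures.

X = Y·Q·ΔS·θ_c / [V·(1 + k_d θ_c)] = 0.424 × 29500 × (486 − 14.8) × 6.06 / [13100 × (1 + 0.0930 × 6.06)] = 1744 mg/L.

X ≈ 1740 mg/L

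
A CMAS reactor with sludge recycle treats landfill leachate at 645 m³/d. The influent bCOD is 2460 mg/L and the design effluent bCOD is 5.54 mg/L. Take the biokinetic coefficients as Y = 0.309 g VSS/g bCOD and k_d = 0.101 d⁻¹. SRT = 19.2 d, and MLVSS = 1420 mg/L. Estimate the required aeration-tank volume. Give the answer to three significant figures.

Steady-state biomass mass balance: V·X·(1 + k_d·θ_c) = Y·Q·(S₀ − S)·θ_c, so V = 0.309 × 645 × (2460 − 5.54) × 19.2 / [1420 × (1 + 0.101 × 19.2)] = 9.39×10^6 / 4174 = 2250 m³.

V ≈ 2250 m³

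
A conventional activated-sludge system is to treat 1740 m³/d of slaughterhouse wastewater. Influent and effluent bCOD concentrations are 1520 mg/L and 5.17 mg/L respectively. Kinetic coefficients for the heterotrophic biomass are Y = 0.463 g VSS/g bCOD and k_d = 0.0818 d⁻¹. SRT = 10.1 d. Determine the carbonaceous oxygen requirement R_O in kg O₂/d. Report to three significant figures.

R_O ≈ 1690 kg O₂/d

The observed yield is Y_obs = Y/(1 + k_d·θ_c) = 0.463 / (1 + 0.0818 × 10.1) = 0.463 / 1.826 = 0.2535 g VSS per g bCOD removed.
Q·(S₀ − S) = 1740 × (1520 − 5.17) × 10⁻³ = 2636 kg/d removed.
Net sludge production P_X = 0.2535 × 2636 = 668.3 kg VSS/d.
R_O = Q·(S₀ − S) − 1.42·P_X = 2636 − 1.42 × 668.3 = 1687 kg O₂/d.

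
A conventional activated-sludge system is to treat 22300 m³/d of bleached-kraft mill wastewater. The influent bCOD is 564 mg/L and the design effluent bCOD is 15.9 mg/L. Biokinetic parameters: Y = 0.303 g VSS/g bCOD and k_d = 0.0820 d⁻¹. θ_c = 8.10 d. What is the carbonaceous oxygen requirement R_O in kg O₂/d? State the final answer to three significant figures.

Correct the yield for decay: Y_obs = Y/(1 + k_d θ_c) = 0.303 / (1 + 0.0820 × 8.10) = 0.303 / 1.664 = 0.1821.
Mass of bCOD removed per day: Q(S₀ − S) = 22300 × 548.1 g/m³ = 12223 kg/d.
P_X = Y_obs·Q·(S₀ − S) = 0.1821 × 12223 = 2225 kg VSS/d.
R_O = Q·(S₀ − S) − 1.42·P_X = 12223 − 1.42 × 2225 = 9063 kg O₂/d.

R_O ≈ 9060 kg O₂/d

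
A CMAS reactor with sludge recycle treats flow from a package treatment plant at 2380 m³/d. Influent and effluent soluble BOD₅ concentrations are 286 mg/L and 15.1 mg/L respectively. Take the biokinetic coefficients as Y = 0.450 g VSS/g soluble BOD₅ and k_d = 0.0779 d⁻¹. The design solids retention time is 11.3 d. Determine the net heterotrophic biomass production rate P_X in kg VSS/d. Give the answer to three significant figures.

P_X ≈ 154 kg VSS/d

Observed yield with endogenous decay: Y_obs = Y / (1 + k_d·θ_c) = 0.450 / (1 + 0.0779 × 11.3) = 0.450 / 1.880 = 0.2393 g VSS/g soluble BOD₅.
Q·(S₀ − S) = 2380 × (286 − 15.1) × 10⁻³ = 644.7 kg/d removed.
So the net sludge growth is P_X = 0.2393 × 644.7 = 154.3 kg VSS/d.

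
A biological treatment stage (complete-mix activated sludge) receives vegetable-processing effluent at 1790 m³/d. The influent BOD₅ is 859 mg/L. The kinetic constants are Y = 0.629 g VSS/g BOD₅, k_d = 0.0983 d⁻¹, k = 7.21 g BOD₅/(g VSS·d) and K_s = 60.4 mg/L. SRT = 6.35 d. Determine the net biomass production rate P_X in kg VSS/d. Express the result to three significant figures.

P_X ≈ 593 kg VSS/d

For a completely mixed reactor with recycle the Lawrence–McCarty relation gives S = K_s·(1 + k_d·θ_c) / [θ_c·(Y·k − k_d) − 1] = 60.4 × (1 + 0.0983 × 6.35) / [6.35 × (0.629 × 7.21 − 0.0983) − 1] = 98.10 / 27.17 = 3.610 mg/L.
Y_obs = Y / (1 + k_d θ_c) = 0.629 / (1 + 0.0983 × 6.35) = 0.629 / 1.624 = 0.3873.
ΔS = 859 − 3.61 = 855.4 mg/L, so the substrate removal rate is 1790 × 855.4/1000 = 1531 kg BOD₅/d.
P_X = Y_obs · Q(S₀ − S) = 0.3873 × 1531 = 593.0 kg VSS/d.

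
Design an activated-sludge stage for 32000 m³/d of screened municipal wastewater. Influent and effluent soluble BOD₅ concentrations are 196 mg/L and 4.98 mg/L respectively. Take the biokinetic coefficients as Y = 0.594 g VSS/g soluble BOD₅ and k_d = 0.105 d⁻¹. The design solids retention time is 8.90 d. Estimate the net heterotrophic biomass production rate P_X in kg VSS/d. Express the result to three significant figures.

Y_obs = Y / (1 + k_d θ_c) = 0.594 / (1 + 0.105 × 8.90) = 0.594 / 1.934 = 0.3071.
Mass of soluble BOD₅ removed per day: Q(S₀ − S) = 32000 × 191.0 g/m³ = 6113 kg/d.
P_X = Y_obs · Q(S₀ − S) = 0.3071 × 6113 = 1877 kg VSS/d.

P_X ≈ 1880 kg VSS/d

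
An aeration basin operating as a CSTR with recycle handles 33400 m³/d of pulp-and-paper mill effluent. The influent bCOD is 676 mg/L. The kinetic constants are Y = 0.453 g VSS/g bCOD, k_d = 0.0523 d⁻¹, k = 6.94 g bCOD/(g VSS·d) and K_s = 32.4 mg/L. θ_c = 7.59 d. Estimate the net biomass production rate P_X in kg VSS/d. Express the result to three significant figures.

From the Monod/SRT balance for a CMAS, S = K_s·(1+k_d θ_c)/[θ_c·(Y k − k_d) − 1] = 32.4 × (1 + 0.0523 × 7.59) / [7.59 × (0.453 × 6.94 − 0.0523) − 1] = 45.26 / 22.46 = 2.015 mg/L.
Y_obs = Y / (1 + k_d θ_c) = 0.453 / (1 + 0.0523 × 7.59) = 0.453 / 1.397 = 0.3243.
Mass of bCOD removed per day: Q(S₀ − S) = 33400 × 674.0 g/m³ = 22511 kg/d.
So the net sludge growth is P_X = 0.3243 × 22511 = 7300 kg VSS/d.

P_X ≈ 7300 kg VSS/d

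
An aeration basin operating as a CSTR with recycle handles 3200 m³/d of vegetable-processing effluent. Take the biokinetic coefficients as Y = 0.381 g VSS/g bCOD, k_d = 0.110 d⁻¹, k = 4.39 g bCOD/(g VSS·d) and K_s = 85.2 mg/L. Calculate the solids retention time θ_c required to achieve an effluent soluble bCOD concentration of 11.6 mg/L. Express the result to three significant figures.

θ_c ≈ 11.1 d

Specific growth rate at S = 11.6 mg/L: μ = YkS/(K_s+S) = 0.381·4.39·11.6/(85.2+11.6) = 0.2004 d⁻¹.
Then 1/θ_c = μ − k_d = 0.2004 − 0.110 = 0.09043 d⁻¹, giving θ_c = 11.06 d.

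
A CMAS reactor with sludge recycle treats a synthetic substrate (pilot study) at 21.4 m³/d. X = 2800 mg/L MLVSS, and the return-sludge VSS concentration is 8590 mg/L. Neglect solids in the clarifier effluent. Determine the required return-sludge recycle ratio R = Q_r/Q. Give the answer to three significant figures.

R ≈ 0.484

Mass balance around the secondary clarifier (neglecting effluent solids): R = X / (X_r − X) = 2800 / (8590 − 2800) = 0.4836.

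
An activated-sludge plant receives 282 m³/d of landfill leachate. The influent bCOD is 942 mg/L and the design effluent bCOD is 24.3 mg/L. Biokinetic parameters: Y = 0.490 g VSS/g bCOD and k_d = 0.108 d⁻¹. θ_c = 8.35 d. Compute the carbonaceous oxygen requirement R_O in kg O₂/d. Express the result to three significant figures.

R_O ≈ 164 kg O₂/d

Correct the yield for decay: Y_obs = Y/(1 + k_d θ_c) = 0.490 / (1 + 0.108 × 8.35) = 0.490 / 1.902 = 0.2577.
Q·(S₀ − S) = 282 × (942 − 24.3) × 10⁻³ = 258.8 kg/d removed.
P_X = Y_obs·Q·(S₀ − S) = 0.2577 × 258.8 = 66.68 kg VSS/d.
R_O = Q·ΔS − 1.42 P_X = 258.8 − 94.68 = 164.1 kg O₂/d.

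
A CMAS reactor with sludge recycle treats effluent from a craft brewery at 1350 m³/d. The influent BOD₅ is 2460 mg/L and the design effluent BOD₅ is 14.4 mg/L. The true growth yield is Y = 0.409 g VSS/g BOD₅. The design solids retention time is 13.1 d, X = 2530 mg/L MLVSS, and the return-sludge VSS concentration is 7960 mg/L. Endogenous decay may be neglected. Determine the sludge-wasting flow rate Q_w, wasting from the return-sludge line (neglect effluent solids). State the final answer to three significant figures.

Q_w ≈ 170 m³/d

With k_d = 0 the design equation reduces to V = Y Q (S₀−S) θ_c / X = 0.409 × 1350 × (2460 − 14.4) × 13.1 / 2530 = 6992 m³.
Q_w = (V·X)/(θ_c X_r) = 6992 × 2530 / (13.1 × 7960) = 169.6 m³/d.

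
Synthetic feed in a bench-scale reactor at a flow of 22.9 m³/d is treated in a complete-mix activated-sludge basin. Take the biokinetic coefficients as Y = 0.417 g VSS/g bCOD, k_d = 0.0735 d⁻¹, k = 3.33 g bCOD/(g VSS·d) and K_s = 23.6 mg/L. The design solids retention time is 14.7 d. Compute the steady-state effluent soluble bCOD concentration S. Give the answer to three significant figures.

From the Monod/SRT balance for a CMAS, S = K_s·(1+k_d θ_c)/[θ_c·(Y k − k_d) − 1] = 23.6 × (1 + 0.0735 × 14.7) / [14.7 × (0.417 × 3.33 − 0.0735) − 1] = 49.10 / 18.33 = 2.678 mg/L.

S ≈ 2.68 mg/L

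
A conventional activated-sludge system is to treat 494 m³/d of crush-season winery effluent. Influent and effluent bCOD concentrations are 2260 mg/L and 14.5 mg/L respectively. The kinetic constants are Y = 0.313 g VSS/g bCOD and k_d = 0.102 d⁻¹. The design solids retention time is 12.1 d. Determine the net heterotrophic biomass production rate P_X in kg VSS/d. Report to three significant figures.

Observed yield with endogenous decay: Y_obs = Y / (1 + k_d·θ_c) = 0.313 / (1 + 0.102 × 12.1) = 0.313 / 2.234 = 0.1401 g VSS/g bCOD.
Substrate removed = Q·(S₀ − S) = 494 m³/d × (2260 − 14.5) g/m³ = 1.11×10^6 g/d = 1109 kg/d.
P_X = Y_obs · Q(S₀ − S) = 0.1401 × 1109 = 155.4 kg VSS/d.

P_X ≈ 155 kg VSS/d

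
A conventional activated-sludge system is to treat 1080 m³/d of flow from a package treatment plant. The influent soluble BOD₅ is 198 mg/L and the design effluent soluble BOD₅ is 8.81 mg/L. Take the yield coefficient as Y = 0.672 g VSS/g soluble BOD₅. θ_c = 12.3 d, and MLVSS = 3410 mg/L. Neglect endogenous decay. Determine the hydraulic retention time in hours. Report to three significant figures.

τ ≈ 11.0 h

With k_d = 0 the design equation reduces to V = Y Q (S₀−S) θ_c / X = 0.672 × 1080 × (198 − 8.81) × 12.3 / 3410 = 495.3 m³.
HRT = V/Q = 495.3 m³ / 1080 m³·d⁻¹ = 0.4586 d × 24 = 11.01 h.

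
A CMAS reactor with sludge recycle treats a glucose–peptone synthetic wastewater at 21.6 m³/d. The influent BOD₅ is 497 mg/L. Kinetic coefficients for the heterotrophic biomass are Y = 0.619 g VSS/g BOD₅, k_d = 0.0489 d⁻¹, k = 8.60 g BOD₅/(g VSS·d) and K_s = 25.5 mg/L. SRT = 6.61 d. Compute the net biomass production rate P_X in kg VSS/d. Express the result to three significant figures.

For a completely mixed reactor with recycle the Lawrence–McCarty relation gives S = K_s·(1 + k_d·θ_c) / [θ_c·(Y·k − k_d) − 1] = 25.5 × (1 + 0.0489 × 6.61) / [6.61 × (0.619 × 8.60 − 0.0489) − 1] = 33.74 / 33.86 = 0.9964 mg/L.
Y_obs = Y / (1 + k_d θ_c) = 0.619 / (1 + 0.0489 × 6.61) = 0.619 / 1.323 = 0.4678.
Q·(S₀ − S) = 21.6 × (497 − 0.996) × 10⁻³ = 10.71 kg/d removed.
So the net sludge growth is P_X = 0.4678 × 10.71 = 5.012 kg VSS/d.

P_X ≈ 5.01 kg VSS/d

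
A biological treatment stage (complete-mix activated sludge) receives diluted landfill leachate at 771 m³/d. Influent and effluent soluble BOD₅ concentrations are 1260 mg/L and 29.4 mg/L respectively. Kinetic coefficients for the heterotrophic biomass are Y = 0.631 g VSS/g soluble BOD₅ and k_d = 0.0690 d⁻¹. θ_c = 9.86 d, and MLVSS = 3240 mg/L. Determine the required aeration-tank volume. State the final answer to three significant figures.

Rearranging the biomass balance for a CMAS with decay, V = Y·Q·ΔS·θ_c / [X·(1+k_d θ_c)] = 0.631 × 771 × (1260 − 29.4) × 9.86 / [3240 × (1 + 0.0690 × 9.86)] = 5.9×10^6 / 5444 = 1084 m³.

V ≈ 1080 m³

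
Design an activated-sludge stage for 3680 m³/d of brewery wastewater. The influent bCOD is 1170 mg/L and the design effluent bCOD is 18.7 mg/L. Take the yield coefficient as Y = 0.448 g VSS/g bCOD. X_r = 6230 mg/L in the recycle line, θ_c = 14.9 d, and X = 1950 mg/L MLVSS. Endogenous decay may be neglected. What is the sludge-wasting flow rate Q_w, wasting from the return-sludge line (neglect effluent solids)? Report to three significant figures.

Q_w ≈ 305 m³/d

Biomass mass balance (decay neglected): V·X = Y·Q·(S₀ − S)·θ_c, so V = 0.448 × 3680 × (1170 − 18.7) × 14.9 / 1950 = 14503 m³.
θ_c = V·X/(Q_w·X_r) when wasting from the recycle, so Q_w = V·X/(θ_c·X_r) = 14503 × 1950 / (14.9 × 6230) = 304.7 m³/d.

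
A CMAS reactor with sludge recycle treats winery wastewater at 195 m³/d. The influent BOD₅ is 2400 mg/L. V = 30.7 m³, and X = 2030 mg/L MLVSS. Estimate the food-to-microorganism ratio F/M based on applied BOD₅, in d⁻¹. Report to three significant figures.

Food-to-microorganism ratio F/M = Q S₀ / (V X) = 195 × 2400 / (30.70 × 2030) = 7.510 d⁻¹.

F/M ≈ 7.51 d⁻¹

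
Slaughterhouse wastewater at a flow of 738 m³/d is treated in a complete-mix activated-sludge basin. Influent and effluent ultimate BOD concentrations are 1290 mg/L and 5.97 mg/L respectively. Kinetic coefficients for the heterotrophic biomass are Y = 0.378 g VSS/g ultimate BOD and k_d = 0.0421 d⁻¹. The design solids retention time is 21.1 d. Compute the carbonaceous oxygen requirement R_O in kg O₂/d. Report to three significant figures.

R_O ≈ 678 kg O₂/d

Y_obs = Y / (1 + k_d θ_c) = 0.378 / (1 + 0.0421 × 21.1) = 0.378 / 1.888 = 0.2002.
Mass of ultimate BOD removed per day: Q(S₀ − S) = 738 × 1284 g/m³ = 947.6 kg/d.
P_X = Y_obs·Q·(S₀ − S) = 0.2002 × 947.6 = 189.7 kg VSS/d.
Carbonaceous O₂ demand = substrate oxidised − cell-mass equivalent = 947.6 − 1.42 × 189.7 = 678.3 kg O₂/d.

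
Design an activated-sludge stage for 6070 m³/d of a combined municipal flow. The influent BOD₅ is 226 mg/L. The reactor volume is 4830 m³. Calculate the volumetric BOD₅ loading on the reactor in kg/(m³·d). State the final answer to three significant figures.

L_v = Q S₀ / V = 6070 × 226 × 10⁻³ / 4830 = 0.2840 kg/(m³·d).

L_v ≈ 0.284 kg BOD₅/(m³·d)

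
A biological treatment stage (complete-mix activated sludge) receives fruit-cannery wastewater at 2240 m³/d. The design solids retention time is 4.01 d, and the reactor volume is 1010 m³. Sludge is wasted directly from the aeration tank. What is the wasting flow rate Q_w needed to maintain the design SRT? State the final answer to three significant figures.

With mixed-liquor wasting, θ_c = V/Q_w, so Q_w = V/θ_c = 1010/4.01 = 251.9 m³/d.

Q_w ≈ 252 m³/d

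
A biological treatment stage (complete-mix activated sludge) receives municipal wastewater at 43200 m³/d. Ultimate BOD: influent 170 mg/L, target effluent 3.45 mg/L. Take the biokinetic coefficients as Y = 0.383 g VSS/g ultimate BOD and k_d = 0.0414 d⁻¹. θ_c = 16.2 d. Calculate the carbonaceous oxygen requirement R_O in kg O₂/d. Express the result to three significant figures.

The observed yield is Y_obs = Y/(1 + k_d·θ_c) = 0.383 / (1 + 0.0414 × 16.2) = 0.383 / 1.671 = 0.2292 g VSS per g ultimate BOD removed.
Substrate removed = Q·(S₀ − S) = 43200 m³/d × (170 − 3.45) g/m³ = 7.19×10^6 g/d = 7195 kg/d.
Net sludge production P_X = 0.2292 × 7195 = 1649 kg VSS/d.
R_O = Q·(S₀ − S) − 1.42·P_X = 7195 − 1.42 × 1649 = 4853 kg O₂/d.

R_O ≈ 4850 kg O₂/d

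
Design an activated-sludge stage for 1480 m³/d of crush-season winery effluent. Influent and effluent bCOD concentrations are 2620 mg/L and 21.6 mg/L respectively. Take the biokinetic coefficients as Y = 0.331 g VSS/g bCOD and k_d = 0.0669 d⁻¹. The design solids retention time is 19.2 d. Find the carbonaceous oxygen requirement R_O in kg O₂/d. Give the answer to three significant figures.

R_O ≈ 3050 kg O₂/d

Correct the yield for decay: Y_obs = Y/(1 + k_d θ_c) = 0.331 / (1 + 0.0669 × 19.2) = 0.331 / 2.284 = 0.1449.
Q·(S₀ − S) = 1480 × (2620 − 21.6) × 10⁻³ = 3846 kg/d removed.
P_X = Y_obs·Q·(S₀ − S) = 0.1449 × 3846 = 557.2 kg VSS/d.
R_O = Q·(S₀ − S) − 1.42·P_X = 3846 − 1.42 × 557.2 = 3054 kg O₂/d.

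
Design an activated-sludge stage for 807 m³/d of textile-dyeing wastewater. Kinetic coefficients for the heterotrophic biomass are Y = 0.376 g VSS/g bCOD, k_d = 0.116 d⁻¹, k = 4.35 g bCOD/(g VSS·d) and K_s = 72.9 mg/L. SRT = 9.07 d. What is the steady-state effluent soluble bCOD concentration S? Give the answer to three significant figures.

Effluent substrate depends only on kinetics and SRT: S = K_s(1 + k_d θ_c) / [θ_c(Yk − k_d) − 1] = 72.9 × (1 + 0.116 × 9.07) / [9.07 × (0.376 × 4.35 − 0.116) − 1] = 149.6 / 12.78 = 11.70 mg/L.

S ≈ 11.7 mg/L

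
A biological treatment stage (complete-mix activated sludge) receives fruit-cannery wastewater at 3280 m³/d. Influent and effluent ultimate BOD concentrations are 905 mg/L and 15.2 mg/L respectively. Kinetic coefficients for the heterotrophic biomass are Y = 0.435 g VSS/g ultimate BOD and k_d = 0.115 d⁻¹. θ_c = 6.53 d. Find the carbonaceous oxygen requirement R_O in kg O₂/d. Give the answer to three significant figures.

R_O ≈ 1890 kg O₂/d

Correct the yield for decay: Y_obs = Y/(1 + k_d θ_c) = 0.435 / (1 + 0.115 × 6.53) = 0.435 / 1.751 = 0.2484.
Mass of ultimate BOD removed per day: Q(S₀ − S) = 3280 × 889.8 g/m³ = 2919 kg/d.
Biomass synthesised: P_X = Y_obs × 2919 = 725.1 kg VSS/d.
Carbonaceous O₂ demand = substrate oxidised − cell-mass equivalent = 2919 − 1.42 × 725.1 = 1889 kg O₂/d.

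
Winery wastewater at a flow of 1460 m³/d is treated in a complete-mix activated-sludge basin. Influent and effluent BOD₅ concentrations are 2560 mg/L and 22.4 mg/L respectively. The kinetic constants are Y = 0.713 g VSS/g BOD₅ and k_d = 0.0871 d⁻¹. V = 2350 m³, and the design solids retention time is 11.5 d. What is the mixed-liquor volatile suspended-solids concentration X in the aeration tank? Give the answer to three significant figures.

X ≈ 6460 mg/L

X = Y·Q·ΔS·θ_c / [V·(1 + k_d θ_c)] = 0.713 × 1460 × (2560 − 22.4) × 11.5 / [2350 × (1 + 0.0871 × 11.5)] = 6458 mg/L.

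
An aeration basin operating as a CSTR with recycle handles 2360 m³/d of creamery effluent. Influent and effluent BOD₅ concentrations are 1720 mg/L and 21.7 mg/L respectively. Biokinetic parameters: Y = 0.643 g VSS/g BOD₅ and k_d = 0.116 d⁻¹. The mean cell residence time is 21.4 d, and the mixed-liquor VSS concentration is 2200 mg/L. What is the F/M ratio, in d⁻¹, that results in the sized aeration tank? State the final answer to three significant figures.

From the SRT design equation V = Y Q (S₀−S) θ_c / [X (1 + k_d θ_c)] = 0.643 × 2360 × (1720 − 21.7) × 21.4 / [2200 × (1 + 0.116 × 21.4)] = 5.52×10^7 / 7661 = 7199 m³.
Food-to-microorganism ratio F/M = Q S₀ / (V X) = 2360 × 1720 / (7199 × 2200) = 0.2563 d⁻¹.

F/M ≈ 0.256 d⁻¹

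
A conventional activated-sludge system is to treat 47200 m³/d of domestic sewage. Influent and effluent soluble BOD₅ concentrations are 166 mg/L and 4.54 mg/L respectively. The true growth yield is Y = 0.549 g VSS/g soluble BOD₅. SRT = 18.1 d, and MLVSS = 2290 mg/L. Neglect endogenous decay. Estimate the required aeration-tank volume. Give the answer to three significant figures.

Biomass mass balance (decay neglected): V·X = Y·Q·(S₀ − S)·θ_c, so V = 0.549 × 47200 × (166 − 4.54) × 18.1 / 2290 = 33069 m³.

V ≈ 33100 m³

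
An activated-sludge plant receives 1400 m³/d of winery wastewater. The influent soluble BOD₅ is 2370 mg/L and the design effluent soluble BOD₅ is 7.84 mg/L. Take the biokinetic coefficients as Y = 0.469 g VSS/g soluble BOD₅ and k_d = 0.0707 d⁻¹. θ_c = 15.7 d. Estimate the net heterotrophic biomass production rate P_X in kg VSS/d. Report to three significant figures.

P_X ≈ 735 kg VSS/d

Y_obs = Y / (1 + k_d θ_c) = 0.469 / (1 + 0.0707 × 15.7) = 0.469 / 2.110 = 0.2223.
Q·(S₀ − S) = 1400 × (2370 − 7.84) × 10⁻³ = 3307 kg/d removed.
P_X = Y_obs · Q(S₀ − S) = 0.2223 × 3307 = 735.1 kg VSS/d.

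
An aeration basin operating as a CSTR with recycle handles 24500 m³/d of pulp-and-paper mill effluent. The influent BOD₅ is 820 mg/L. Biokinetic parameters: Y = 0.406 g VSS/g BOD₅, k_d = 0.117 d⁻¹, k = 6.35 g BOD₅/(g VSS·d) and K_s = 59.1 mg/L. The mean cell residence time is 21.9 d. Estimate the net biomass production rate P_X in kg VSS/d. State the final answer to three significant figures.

For a completely mixed reactor with recycle the Lawrence–McCarty relation gives S = K_s·(1 + k_d·θ_c) / [θ_c·(Y·k − k_d) − 1] = 59.1 × (1 + 0.117 × 21.9) / [21.9 × (0.406 × 6.35 − 0.117) − 1] = 210.5 / 52.90 = 3.980 mg/L.
Correct the yield for decay: Y_obs = Y/(1 + k_d θ_c) = 0.406 / (1 + 0.117 × 21.9) = 0.406 / 3.562 = 0.1140.
Q·(S₀ − S) = 24500 × (820 − 3.98) × 10⁻³ = 19992 kg/d removed.
Net biomass production P_X = Y_obs × Q·(S₀ − S) = 0.1140 × 19992 = 2279 kg VSS/d.

P_X ≈ 2280 kg VSS/d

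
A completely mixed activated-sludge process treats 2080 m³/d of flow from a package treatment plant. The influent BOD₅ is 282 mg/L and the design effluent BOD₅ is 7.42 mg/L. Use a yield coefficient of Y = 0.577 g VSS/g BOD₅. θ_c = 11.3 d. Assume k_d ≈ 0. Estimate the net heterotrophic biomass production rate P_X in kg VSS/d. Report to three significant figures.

With endogenous decay neglected, the observed yield equals the true yield: Y_obs = Y = 0.577 g VSS/g BOD₅.
ΔS = 282 − 7.42 = 274.6 mg/L, so the substrate removal rate is 2080 × 274.6/1000 = 571.1 kg BOD₅/d.
Net biomass production P_X = Y_obs × Q·(S₀ − S) = 0.5770 × 571.1 = 329.5 kg VSS/d.

P_X ≈ 330 kg VSS/d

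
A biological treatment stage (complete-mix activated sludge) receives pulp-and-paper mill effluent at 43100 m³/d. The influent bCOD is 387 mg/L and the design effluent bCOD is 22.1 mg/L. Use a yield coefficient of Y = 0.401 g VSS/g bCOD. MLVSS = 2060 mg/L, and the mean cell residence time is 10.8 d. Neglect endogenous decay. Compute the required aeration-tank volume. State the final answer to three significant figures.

With k_d = 0 the design equation reduces to V = Y Q (S₀−S) θ_c / X = 0.401 × 43100 × (387 − 22.1) × 10.8 / 2060 = 33064 m³.

V ≈ 33100 m³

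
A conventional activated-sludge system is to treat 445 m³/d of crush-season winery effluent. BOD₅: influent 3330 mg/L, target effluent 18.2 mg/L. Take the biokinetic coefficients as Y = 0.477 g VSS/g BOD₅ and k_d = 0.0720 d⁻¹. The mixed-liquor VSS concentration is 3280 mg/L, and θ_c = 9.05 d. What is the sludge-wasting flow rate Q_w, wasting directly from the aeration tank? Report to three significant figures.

Steady-state biomass mass balance: V·X·(1 + k_d·θ_c) = Y·Q·(S₀ − S)·θ_c, so V = 0.477 × 445 × (3330 − 18.2) × 9.05 / [3280 × (1 + 0.0720 × 9.05)] = 6.36×10^6 / 5417 = 1174 m³.
For wasting at MLVSS concentration, Q_w = V/θ_c = 1174/9.05 = 129.8 m³/d.

Q_w ≈ 130 m³/d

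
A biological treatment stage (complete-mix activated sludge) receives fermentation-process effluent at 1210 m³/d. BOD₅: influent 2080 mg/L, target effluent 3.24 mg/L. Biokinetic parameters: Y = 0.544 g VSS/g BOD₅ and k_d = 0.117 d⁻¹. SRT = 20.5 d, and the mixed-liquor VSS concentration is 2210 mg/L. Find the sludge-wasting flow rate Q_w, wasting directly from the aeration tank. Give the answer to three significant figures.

Q_w ≈ 182 m³/d

Steady-state biomass mass balance: V·X·(1 + k_d·θ_c) = Y·Q·(S₀ − S)·θ_c, so V = 0.544 × 1210 × (2080 − 3.24) × 20.5 / [2210 × (1 + 0.117 × 20.5)] = 2.8×10^7 / 7511 = 3731 m³.
For wasting at MLVSS concentration, Q_w = V/θ_c = 3731/20.5 = 182.0 m³/d.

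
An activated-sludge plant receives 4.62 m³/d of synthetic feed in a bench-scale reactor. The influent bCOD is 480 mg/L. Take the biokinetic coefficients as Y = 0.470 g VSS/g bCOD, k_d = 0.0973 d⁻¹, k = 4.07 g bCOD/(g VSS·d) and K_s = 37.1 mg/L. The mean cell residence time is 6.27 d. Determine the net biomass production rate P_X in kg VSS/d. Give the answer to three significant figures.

P_X ≈ 0.640 kg VSS/d

For a completely mixed reactor with recycle the Lawrence–McCarty relation gives S = K_s·(1 + k_d·θ_c) / [θ_c·(Y·k − k_d) − 1] = 37.1 × (1 + 0.0973 × 6.27) / [6.27 × (0.470 × 4.07 − 0.0973) − 1] = 59.73 / 10.38 = 5.753 mg/L.
The observed yield is Y_obs = Y/(1 + k_d·θ_c) = 0.470 / (1 + 0.0973 × 6.27) = 0.470 / 1.610 = 0.2919 g VSS per g bCOD removed.
Substrate removed = Q·(S₀ − S) = 4.62 m³/d × (480 − 5.75) g/m³ = 2.19×10^3 g/d = 2.191 kg/d.
So the net sludge growth is P_X = 0.2919 × 2.191 = 0.6396 kg VSS/d.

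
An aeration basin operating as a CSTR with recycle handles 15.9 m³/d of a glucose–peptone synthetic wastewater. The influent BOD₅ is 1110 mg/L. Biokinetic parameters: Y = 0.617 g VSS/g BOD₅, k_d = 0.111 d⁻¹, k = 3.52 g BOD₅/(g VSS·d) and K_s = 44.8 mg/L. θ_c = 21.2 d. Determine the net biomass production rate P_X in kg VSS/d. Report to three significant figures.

Effluent substrate depends only on kinetics and SRT: S = K_s(1 + k_d θ_c) / [θ_c(Yk − k_d) − 1] = 44.8 × (1 + 0.111 × 21.2) / [21.2 × (0.617 × 3.52 − 0.111) − 1] = 150.2 / 42.69 = 3.519 mg/L.
Y_obs = Y / (1 + k_d θ_c) = 0.617 / (1 + 0.111 × 21.2) = 0.617 / 3.353 = 0.1840.
Q·(S₀ − S) = 15.9 × (1110 − 3.52) × 10⁻³ = 17.59 kg/d removed.
So the net sludge growth is P_X = 0.1840 × 17.59 = 3.237 kg VSS/d.

P_X ≈ 3.24 kg VSS/d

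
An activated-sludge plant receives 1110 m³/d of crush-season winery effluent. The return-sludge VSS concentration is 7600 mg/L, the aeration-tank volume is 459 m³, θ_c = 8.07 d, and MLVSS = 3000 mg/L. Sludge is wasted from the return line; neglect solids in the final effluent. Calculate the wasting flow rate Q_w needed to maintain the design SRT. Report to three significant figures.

θ_c = V·X/(Q_w·X_r) when wasting from the recycle, so Q_w = V·X/(θ_c·X_r) = 459.0 × 3000 / (8.07 × 7600) = 22.45 m³/d.

Q_w ≈ 22.5 m³/d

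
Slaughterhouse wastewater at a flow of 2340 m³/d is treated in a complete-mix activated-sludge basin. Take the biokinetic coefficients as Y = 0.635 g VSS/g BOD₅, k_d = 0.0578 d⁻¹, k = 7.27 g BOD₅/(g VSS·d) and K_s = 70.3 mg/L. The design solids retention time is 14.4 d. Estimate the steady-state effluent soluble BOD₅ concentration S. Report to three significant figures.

Effluent substrate depends only on kinetics and SRT: S = K_s(1 + k_d θ_c) / [θ_c(Yk − k_d) − 1] = 70.3 × (1 + 0.0578 × 14.4) / [14.4 × (0.635 × 7.27 − 0.0578) − 1] = 128.8 / 64.64 = 1.993 mg/L.

S ≈ 1.99 mg/L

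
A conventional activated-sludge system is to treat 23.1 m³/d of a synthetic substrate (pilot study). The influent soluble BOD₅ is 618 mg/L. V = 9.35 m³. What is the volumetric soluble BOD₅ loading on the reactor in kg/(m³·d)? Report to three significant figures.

L_v ≈ 1.53 kg soluble BOD₅/(m³·d)

L_v = Q S₀ / V = 23.1 × 618 × 10⁻³ / 9.350 = 1.527 kg/(m³·d).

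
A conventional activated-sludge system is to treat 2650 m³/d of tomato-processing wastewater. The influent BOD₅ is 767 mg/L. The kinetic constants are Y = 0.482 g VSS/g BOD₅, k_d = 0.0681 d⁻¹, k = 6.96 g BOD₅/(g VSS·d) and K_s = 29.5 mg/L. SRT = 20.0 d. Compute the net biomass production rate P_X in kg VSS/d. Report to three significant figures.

P_X ≈ 414 kg VSS/d

For a completely mixed reactor with recycle the Lawrence–McCarty relation gives S = K_s·(1 + k_d·θ_c) / [θ_c·(Y·k − k_d) − 1] = 29.5 × (1 + 0.0681 × 20.0) / [20.0 × (0.482 × 6.96 − 0.0681) − 1] = 69.68 / 64.73 = 1.076 mg/L.
Y_obs = Y / (1 + k_d θ_c) = 0.482 / (1 + 0.0681 × 20.0) = 0.482 / 2.362 = 0.2041.
Mass of BOD₅ removed per day: Q(S₀ − S) = 2650 × 765.9 g/m³ = 2030 kg/d.
Net biomass production P_X = Y_obs × Q·(S₀ − S) = 0.2041 × 2030 = 414.2 kg VSS/d.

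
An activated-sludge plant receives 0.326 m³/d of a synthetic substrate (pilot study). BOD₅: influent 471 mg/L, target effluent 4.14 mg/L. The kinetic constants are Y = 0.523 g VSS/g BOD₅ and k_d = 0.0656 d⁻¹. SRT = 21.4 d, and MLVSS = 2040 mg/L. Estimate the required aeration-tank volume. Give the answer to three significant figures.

V ≈ 0.347 m³

From the SRT design equation V = Y Q (S₀−S) θ_c / [X (1 + k_d θ_c)] = 0.523 × 0.326 × (471 − 4.14) × 21.4 / [2040 × (1 + 0.0656 × 21.4)] = 1.7×10^3 / 4904 = 0.3474 m³.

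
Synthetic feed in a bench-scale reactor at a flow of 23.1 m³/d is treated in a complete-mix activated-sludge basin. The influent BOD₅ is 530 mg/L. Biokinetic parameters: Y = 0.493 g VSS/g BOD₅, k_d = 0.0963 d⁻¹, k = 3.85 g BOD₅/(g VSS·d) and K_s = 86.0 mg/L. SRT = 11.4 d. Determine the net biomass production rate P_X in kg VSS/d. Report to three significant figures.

P_X ≈ 2.83 kg VSS/d

From the Monod/SRT balance for a CMAS, S = K_s·(1+k_d θ_c)/[θ_c·(Y k − k_d) − 1] = 86.0 × (1 + 0.0963 × 11.4) / [11.4 × (0.493 × 3.85 − 0.0963) − 1] = 180.4 / 19.54 = 9.233 mg/L.
Y_obs = Y / (1 + k_d θ_c) = 0.493 / (1 + 0.0963 × 11.4) = 0.493 / 2.098 = 0.2350.
Mass of BOD₅ removed per day: Q(S₀ − S) = 23.1 × 520.8 g/m³ = 12.03 kg/d.
So the net sludge growth is P_X = 0.2350 × 12.03 = 2.827 kg VSS/d.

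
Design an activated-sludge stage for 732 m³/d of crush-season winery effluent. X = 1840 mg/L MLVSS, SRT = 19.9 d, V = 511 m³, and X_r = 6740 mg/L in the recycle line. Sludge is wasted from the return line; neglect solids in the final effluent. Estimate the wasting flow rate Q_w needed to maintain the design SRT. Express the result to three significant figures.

θ_c = V·X/(Q_w·X_r) when wasting from the recycle, so Q_w = V·X/(θ_c·X_r) = 511.0 × 1840 / (19.9 × 6740) = 7.010 m³/d.

Q_w ≈ 7.01 m³/d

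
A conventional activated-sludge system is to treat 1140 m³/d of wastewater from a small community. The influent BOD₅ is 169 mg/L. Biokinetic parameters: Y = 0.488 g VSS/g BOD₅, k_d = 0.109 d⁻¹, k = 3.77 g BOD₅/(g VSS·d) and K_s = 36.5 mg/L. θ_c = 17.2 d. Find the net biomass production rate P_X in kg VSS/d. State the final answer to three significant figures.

P_X ≈ 32.0 kg VSS/d

From the Monod/SRT balance for a CMAS, S = K_s·(1+k_d θ_c)/[θ_c·(Y k − k_d) − 1] = 36.5 × (1 + 0.109 × 17.2) / [17.2 × (0.488 × 3.77 − 0.109) − 1] = 104.9 / 28.77 = 3.647 mg/L.
Correct the yield for decay: Y_obs = Y/(1 + k_d θ_c) = 0.488 / (1 + 0.109 × 17.2) = 0.488 / 2.875 = 0.1698.
Q·(S₀ − S) = 1140 × (169 − 3.65) × 10⁻³ = 188.5 kg/d removed.
Biomass produced: P_X = Y_obs·Q·ΔS = 0.1698 × 188.5 ≈ 32.00 kg VSS/d.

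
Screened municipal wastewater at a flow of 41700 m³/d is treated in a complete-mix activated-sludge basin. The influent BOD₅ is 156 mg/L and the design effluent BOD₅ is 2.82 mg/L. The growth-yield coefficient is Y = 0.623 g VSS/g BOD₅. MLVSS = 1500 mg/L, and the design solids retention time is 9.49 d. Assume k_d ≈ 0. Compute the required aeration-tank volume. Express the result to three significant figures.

V ≈ 25200 m³

Biomass mass balance (decay neglected): V·X = Y·Q·(S₀ − S)·θ_c, so V = 0.623 × 41700 × (156 − 2.82) × 9.49 / 1500 = 25177 m³.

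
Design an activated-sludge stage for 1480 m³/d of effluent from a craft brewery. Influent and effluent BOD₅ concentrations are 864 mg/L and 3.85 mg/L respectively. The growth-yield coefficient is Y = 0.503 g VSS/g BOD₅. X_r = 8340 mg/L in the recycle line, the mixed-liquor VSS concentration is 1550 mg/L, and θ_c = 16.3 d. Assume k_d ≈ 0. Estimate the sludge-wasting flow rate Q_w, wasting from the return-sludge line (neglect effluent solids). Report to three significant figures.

Q_w ≈ 76.8 m³/d

Biomass mass balance (decay neglected): V·X = Y·Q·(S₀ − S)·θ_c, so V = 0.503 × 1480 × (864 − 3.85) × 16.3 / 1550 = 6734 m³.
θ_c = V·X/(Q_w·X_r) when wasting from the recycle, so Q_w = V·X/(θ_c·X_r) = 6734 × 1550 / (16.3 × 8340) = 76.78 m³/d.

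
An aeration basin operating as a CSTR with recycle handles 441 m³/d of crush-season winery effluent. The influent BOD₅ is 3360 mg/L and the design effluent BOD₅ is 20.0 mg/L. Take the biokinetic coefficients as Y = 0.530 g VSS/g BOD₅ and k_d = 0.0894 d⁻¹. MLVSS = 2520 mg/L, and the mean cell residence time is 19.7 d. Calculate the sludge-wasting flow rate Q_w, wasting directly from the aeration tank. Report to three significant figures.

Q_w ≈ 112 m³/d

Rearranging the biomass balance for a CMAS with decay, V = Y·Q·ΔS·θ_c / [X·(1+k_d θ_c)] = 0.530 × 441 × (3360 − 20.0) × 19.7 / [2520 × (1 + 0.0894 × 19.7)] = 1.54×10^7 / 6958 = 2210 m³.
Wasting from the aeration tank: Q_w = V / θ_c = 2210 / 19.7 = 112.2 m³/d.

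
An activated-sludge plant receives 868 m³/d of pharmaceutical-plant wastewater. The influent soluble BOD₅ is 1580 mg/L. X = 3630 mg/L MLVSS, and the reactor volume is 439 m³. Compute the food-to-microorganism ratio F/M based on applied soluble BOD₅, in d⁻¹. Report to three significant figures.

F/M ≈ 0.861 d⁻¹

Food-to-microorganism ratio F/M = Q S₀ / (V X) = 868 × 1580 / (439.0 × 3630) = 0.8606 d⁻¹.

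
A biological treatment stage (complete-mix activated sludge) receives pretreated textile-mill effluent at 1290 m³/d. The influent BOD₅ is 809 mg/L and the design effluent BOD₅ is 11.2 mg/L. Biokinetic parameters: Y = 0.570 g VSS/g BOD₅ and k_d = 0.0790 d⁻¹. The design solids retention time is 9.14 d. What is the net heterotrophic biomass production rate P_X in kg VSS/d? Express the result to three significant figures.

Observed yield with endogenous decay: Y_obs = Y / (1 + k_d·θ_c) = 0.570 / (1 + 0.0790 × 9.14) = 0.570 / 1.722 = 0.3310 g VSS/g BOD₅.
Substrate removed = Q·(S₀ − S) = 1290 m³/d × (809 − 11.2) g/m³ = 1.03×10^6 g/d = 1029 kg/d.
Net biomass production P_X = Y_obs × Q·(S₀ − S) = 0.3310 × 1029 = 340.7 kg VSS/d.

P_X ≈ 341 kg VSS/d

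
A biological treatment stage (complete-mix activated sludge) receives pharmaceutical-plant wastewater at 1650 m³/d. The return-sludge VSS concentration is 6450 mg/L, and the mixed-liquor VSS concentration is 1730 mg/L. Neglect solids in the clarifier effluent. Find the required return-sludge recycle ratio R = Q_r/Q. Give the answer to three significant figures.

R ≈ 0.367

R = Q_r/Q = X/(X_r − X) = 1730 / (6450 − 1730) = 0.3665.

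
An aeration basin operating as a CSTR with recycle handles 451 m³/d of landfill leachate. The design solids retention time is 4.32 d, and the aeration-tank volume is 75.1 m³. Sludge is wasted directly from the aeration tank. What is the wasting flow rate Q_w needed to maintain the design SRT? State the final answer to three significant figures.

For wasting at MLVSS concentration, Q_w = V/θ_c = 75.10/4.32 = 17.38 m³/d.

Q_w ≈ 17.4 m³/d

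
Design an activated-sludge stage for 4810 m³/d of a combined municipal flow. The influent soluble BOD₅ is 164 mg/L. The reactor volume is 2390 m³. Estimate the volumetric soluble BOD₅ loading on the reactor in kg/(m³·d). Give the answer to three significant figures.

L_v ≈ 0.330 kg soluble BOD₅/(m³·d)

Applied soluble BOD₅ load per unit volume = Q·S₀/V = (4810 × 164/1000)/2390 = 0.3301 kg soluble BOD₅·m⁻³·d⁻¹.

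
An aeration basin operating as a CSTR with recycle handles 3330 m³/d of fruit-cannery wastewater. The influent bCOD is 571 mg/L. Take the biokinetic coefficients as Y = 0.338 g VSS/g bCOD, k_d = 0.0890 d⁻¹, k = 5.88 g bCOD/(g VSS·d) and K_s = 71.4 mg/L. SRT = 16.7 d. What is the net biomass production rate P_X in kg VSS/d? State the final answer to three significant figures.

For a completely mixed reactor with recycle the Lawrence–McCarty relation gives S = K_s·(1 + k_d·θ_c) / [θ_c·(Y·k − k_d) − 1] = 71.4 × (1 + 0.0890 × 16.7) / [16.7 × (0.338 × 5.88 − 0.0890) − 1] = 177.5 / 30.70 = 5.782 mg/L.
Correct the yield for decay: Y_obs = Y/(1 + k_d θ_c) = 0.338 / (1 + 0.0890 × 16.7) = 0.338 / 2.486 = 0.1359.
ΔS = 571 − 5.78 = 565.2 mg/L, so the substrate removal rate is 3330 × 565.2/1000 = 1882 kg bCOD/d.
Net biomass production P_X = Y_obs × Q·(S₀ − S) = 0.1359 × 1882 = 255.9 kg VSS/d.

P_X ≈ 256 kg VSS/d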